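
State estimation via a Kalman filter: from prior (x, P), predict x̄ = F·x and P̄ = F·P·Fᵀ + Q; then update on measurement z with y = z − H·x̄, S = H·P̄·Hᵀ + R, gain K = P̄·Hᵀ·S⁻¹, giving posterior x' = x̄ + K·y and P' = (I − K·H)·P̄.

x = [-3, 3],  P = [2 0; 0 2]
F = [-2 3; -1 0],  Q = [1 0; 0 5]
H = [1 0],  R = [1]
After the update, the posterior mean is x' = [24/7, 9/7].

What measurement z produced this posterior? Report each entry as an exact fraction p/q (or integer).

z = [3]

x̄ = F·x = [15, 3]
P̄ = F·P·Fᵀ + Q = [27 4; 4 7]
S = H·P̄·Hᵀ + R = [28]
K = P̄·Hᵀ·S⁻¹ = [27/28; 1/7]
x' − x̄ = [-81/7, -12/7] = K·y
y = (KᵀK)⁻¹·Kᵀ·(x' − x̄) = [-12]
z = y + H·x̄ = [-12] + [15] = [3]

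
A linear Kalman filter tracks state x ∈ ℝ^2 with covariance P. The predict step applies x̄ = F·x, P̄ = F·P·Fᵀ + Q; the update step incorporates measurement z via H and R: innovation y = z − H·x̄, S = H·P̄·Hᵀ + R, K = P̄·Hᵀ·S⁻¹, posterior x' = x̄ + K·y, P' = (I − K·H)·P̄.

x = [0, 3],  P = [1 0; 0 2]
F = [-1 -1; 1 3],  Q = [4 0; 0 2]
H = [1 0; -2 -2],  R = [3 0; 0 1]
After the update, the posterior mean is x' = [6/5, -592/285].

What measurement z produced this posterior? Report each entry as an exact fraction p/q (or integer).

z = [3, 2]

x̄ = F·x = [-3, 9]
P̄ = F·P·Fᵀ + Q = [7 -7; -7 21]
S = H·P̄·Hᵀ + R = [10 0; 0 57]
K = P̄·Hᵀ·S⁻¹ = [7/10 0; -7/10 -28/57]
x' − x̄ = [21/5, -3157/285] = K·y
y = (KᵀK)⁻¹·Kᵀ·(x' − x̄) = [6, 14]
z = y + H·x̄ = [6, 14] + [-3, -12] = [3, 2]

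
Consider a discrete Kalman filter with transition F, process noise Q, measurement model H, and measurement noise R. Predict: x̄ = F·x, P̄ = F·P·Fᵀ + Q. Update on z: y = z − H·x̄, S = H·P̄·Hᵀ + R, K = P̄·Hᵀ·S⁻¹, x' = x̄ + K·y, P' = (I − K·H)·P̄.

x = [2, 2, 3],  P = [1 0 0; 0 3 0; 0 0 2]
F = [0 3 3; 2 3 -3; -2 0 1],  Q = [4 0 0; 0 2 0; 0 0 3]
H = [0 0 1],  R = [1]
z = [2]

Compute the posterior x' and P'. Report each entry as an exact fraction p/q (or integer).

x' = [84/5, -2, 17/10]
P' = [227/5 15 3/5; 15 41 -1; 3/5 -1 9/10]

x̄ = F·x = [15, 1, -1]
P̄ = F·P·Fᵀ + Q = [49 9 6; 9 51 -10; 6 -10 9]
y = z − H·x̄ = [3]
S = H·P̄·Hᵀ + R = [10]
K = P̄·Hᵀ·S⁻¹ = [3/5; -1; 9/10]
x' = x̄ + K·y = [84/5, -2, 17/10]
P' = (I − K·H)·P̄ = [227/5 15 3/5; 15 41 -1; 3/5 -1 9/10]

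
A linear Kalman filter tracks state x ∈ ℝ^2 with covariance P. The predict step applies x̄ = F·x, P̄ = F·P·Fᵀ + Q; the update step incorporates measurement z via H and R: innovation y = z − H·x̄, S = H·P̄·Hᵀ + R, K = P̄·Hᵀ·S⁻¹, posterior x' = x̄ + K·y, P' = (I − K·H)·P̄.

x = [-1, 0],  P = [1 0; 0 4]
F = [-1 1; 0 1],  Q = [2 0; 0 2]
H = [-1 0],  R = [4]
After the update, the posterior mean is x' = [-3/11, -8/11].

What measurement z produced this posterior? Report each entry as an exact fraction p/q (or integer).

x̄ = F·x = [1, 0]
P̄ = F·P·Fᵀ + Q = [7 4; 4 6]
S = H·P̄·Hᵀ + R = [11]
K = P̄·Hᵀ·S⁻¹ = [-7/11; -4/11]
x' − x̄ = [-14/11, -8/11] = K·y
y = (KᵀK)⁻¹·Kᵀ·(x' − x̄) = [2]
z = y + H·x̄ = [2] + [-1] = [1]

z = [1]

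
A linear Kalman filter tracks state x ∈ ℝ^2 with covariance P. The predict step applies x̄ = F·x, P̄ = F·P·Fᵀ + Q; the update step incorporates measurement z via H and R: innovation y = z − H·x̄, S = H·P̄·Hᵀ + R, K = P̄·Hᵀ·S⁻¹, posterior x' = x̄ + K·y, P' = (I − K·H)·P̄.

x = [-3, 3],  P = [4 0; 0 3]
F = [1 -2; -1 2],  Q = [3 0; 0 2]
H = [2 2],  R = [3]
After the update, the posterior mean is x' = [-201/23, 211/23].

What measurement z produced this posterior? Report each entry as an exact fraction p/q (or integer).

x̄ = F·x = [-9, 9]
P̄ = F·P·Fᵀ + Q = [19 -16; -16 18]
S = H·P̄·Hᵀ + R = [23]
K = P̄·Hᵀ·S⁻¹ = [6/23; 4/23]
x' − x̄ = [6/23, 4/23] = K·y
y = (KᵀK)⁻¹·Kᵀ·(x' − x̄) = [1]
z = y + H·x̄ = [1] + [0] = [1]

z = [1]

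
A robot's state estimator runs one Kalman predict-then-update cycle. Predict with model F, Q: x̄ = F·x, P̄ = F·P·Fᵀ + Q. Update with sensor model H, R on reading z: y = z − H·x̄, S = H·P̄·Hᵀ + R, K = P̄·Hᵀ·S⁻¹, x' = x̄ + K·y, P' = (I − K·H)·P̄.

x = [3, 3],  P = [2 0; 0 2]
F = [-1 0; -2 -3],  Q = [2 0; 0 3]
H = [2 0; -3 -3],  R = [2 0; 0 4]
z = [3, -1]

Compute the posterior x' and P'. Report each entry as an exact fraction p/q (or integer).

x' = [983/735, -862/735]
P' = [916/2205 -884/2205; -884/2205 1816/2205]

x̄ = F·x = [-3, -15]
P̄ = F·P·Fᵀ + Q = [4 4; 4 29]
y = z − H·x̄ = [9, -55]
S = H·P̄·Hᵀ + R = [18 -48; -48 373]
K = P̄·Hᵀ·S⁻¹ = [916/2205 -8/735; -884/2205 -233/735]
x' = x̄ + K·y = [983/735, -862/735]
P' = (I − K·H)·P̄ = [916/2205 -884/2205; -884/2205 1816/2205]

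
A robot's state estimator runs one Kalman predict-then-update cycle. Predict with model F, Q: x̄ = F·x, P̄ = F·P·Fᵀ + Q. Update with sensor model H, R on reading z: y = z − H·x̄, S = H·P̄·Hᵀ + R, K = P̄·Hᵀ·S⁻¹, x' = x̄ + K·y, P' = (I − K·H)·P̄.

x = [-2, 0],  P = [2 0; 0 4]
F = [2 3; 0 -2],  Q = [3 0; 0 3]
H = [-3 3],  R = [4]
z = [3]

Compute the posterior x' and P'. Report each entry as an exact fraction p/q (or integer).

x̄ = F·x = [-4, 0]
P̄ = F·P·Fᵀ + Q = [47 -24; -24 19]
y = z − H·x̄ = [-9]
S = H·P̄·Hᵀ + R = [1030]
K = P̄·Hᵀ·S⁻¹ = [-213/1030; 129/1030]
x' = x̄ + K·y = [-2203/1030, -1161/1030]
P' = (I − K·H)·P̄ = [3041/1030 2757/1030; 2757/1030 2929/1030]

x' = [-2203/1030, -1161/1030]
P' = [3041/1030 2757/1030; 2757/1030 2929/1030]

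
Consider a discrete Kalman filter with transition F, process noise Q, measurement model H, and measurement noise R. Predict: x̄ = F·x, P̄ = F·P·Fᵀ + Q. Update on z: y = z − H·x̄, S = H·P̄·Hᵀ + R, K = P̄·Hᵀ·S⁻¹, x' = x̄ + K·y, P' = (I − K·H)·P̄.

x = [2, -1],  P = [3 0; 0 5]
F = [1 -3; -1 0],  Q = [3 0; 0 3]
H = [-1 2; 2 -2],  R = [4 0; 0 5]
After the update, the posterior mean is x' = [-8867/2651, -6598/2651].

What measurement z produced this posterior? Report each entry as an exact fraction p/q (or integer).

x̄ = F·x = [5, -2]
P̄ = F·P·Fᵀ + Q = [51 -3; -3 6]
S = H·P̄·Hᵀ + R = [91 -144; -144 257]
K = P̄·Hᵀ·S⁻¹ = [903/2651 1620/2651; 1263/2651 522/2651]
x' − x̄ = [-22122/2651, -1296/2651] = K·y
y = (KᵀK)⁻¹·Kᵀ·(x' − x̄) = [6, -17]
z = y + H·x̄ = [6, -17] + [-9, 14] = [-3, -3]

z = [-3, -3]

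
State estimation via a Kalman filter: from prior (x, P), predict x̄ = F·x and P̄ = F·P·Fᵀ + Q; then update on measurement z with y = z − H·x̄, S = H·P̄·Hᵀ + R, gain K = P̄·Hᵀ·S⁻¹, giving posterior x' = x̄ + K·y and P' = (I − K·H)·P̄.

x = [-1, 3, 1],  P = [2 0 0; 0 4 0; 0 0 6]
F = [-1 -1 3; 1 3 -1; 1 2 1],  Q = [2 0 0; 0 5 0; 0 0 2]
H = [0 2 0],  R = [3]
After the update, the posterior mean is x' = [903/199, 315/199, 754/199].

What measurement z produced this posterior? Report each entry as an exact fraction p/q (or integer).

z = [3]

x̄ = F·x = [1, 7, 6]
P̄ = F·P·Fᵀ + Q = [62 -32 8; -32 49 20; 8 20 26]
S = H·P̄·Hᵀ + R = [199]
K = P̄·Hᵀ·S⁻¹ = [-64/199; 98/199; 40/199]
x' − x̄ = [704/199, -1078/199, -440/199] = K·y
y = (KᵀK)⁻¹·Kᵀ·(x' − x̄) = [-11]
z = y + H·x̄ = [-11] + [14] = [3]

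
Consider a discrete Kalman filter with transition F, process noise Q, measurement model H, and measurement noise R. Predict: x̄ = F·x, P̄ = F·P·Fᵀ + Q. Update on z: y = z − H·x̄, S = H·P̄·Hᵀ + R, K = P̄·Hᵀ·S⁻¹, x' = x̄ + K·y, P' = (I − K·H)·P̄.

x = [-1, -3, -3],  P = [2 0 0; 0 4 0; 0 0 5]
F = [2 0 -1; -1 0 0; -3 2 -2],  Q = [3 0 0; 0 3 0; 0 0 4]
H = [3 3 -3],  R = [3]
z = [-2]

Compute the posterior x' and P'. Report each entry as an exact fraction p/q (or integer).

x' = [102/95, 37/38, 258/95]
P' = [1226/95 -55/19 944/95; -55/19 175/38 33/19; 944/95 33/19 1136/95]

x̄ = F·x = [1, 1, 3]
P̄ = F·P·Fᵀ + Q = [16 -4 -2; -4 5 6; -2 6 58]
y = z − H·x̄ = [1]
S = H·P̄·Hᵀ + R = [570]
K = P̄·Hᵀ·S⁻¹ = [7/95; -1/38; -27/95]
x' = x̄ + K·y = [102/95, 37/38, 258/95]
P' = (I − K·H)·P̄ = [1226/95 -55/19 944/95; -55/19 175/38 33/19; 944/95 33/19 1136/95]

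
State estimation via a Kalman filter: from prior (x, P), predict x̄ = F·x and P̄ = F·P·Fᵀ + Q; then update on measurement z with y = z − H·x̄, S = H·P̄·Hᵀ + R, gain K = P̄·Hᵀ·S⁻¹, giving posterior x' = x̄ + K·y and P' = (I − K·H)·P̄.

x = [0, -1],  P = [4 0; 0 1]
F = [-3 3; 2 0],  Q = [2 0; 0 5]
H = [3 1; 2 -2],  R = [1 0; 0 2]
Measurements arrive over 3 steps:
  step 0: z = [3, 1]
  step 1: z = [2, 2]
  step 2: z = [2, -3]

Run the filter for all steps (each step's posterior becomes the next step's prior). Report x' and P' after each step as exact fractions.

step 0: x' = [2362/2737, 801/2737], P' = [256/2737 -87/2737; -87/2737 4542/13685]
step 1: x' = [5666091/7997075, -2185387/15994150], P' = [738338/7997075 -236658/7997075; -236658/7997075 5166831/15994150]
step 2: x' = [1605821403/18312884837, 29414177799/18312884837], P' = [1690239848/18312884837 -541680051/18312884837; -541680051/18312884837 5915658543/18312884837]

step 0: x̄ = F·x = [-3, 0]
step 0: P̄ = F·P·Fᵀ + Q = [47 -24; -24 21]
step 0: y = z − H·x̄ = [12, 7]
step 0: S = H·P̄·Hᵀ + R = [301 336; 336 466]
step 0: K = P̄·Hᵀ·S⁻¹ = [681/2737 49/391; 3237/13685 -711/1955]
step 0: x' = x̄ + K·y = [2362/2737, 801/2737]
step 0: P' = (I − K·H)·P̄ = [256/2737 -87/2737; -87/2737 4542/13685]
step 1: x̄ = F·x = [-669/391, 4724/2737]
step 1: P̄ = F·P·Fᵀ + Q = [12514/1955 -294/391; -294/391 14709/2737]
step 1: y = z − H·x̄ = [14799/2737, 1056/119]
step 1: S = H·P̄·Hᵀ + R = [813872/13685 18246/595; 18246/595 32794/595]
step 1: K = P̄·Hᵀ·S⁻¹ = [1978356/7997075 974996/7997075; 3746883/15994150 -5640147/15994150]
step 1: x' = x̄ + K·y = [5666091/7997075, -2185387/15994150]
step 1: P' = (I − K·H)·P̄ = [738338/7997075 -236658/7997075; -236658/7997075 5166831/15994150]
step 2: x̄ = F·x = [-40552707/15994150, 11332182/7997075]
step 2: P̄ = F·P·Fᵀ + Q = [100299551/15994150 -5849976/7997075; -5849976/7997075 42938727/7997075]
step 2: y = z − H·x̄ = [130982057/15994150, 39225846/7997075]
step 2: S = H·P̄·Hᵀ + R = [934367851/15994150 238421103/7997075; 238421103/7997075 435147968/7997075]
step 2: K = P̄·Hᵀ·S⁻¹ = [4529039493/18312884837 2231919899/18312884837; 4290618390/18312884837 -6457338594/18312884837]
step 2: x' = x̄ + K·y = [1605821403/18312884837, 29414177799/18312884837]
step 2: P' = (I − K·H)·P̄ = [1690239848/18312884837 -541680051/18312884837; -541680051/18312884837 5915658543/18312884837]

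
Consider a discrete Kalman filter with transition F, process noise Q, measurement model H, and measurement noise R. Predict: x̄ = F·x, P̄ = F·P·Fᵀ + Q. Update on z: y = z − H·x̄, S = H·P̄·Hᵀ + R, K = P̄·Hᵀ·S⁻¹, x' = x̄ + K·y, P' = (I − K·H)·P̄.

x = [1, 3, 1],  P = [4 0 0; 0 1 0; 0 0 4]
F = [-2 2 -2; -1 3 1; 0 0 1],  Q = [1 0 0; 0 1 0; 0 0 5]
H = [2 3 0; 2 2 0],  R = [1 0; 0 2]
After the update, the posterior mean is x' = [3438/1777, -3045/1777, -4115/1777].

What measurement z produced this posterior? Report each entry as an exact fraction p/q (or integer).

z = [-2, 2]

x̄ = F·x = [2, 9, 1]
P̄ = F·P·Fᵀ + Q = [37 6 -8; 6 18 4; -8 4 9]
S = H·P̄·Hᵀ + R = [383 316; 316 270]
K = P̄·Hᵀ·S⁻¹ = [-1168/1777 1933/1777; 1326/1777 -1236/1777; 724/1777 -900/1777]
x' − x̄ = [-116/1777, -19038/1777, -5892/1777] = K·y
y = (KᵀK)⁻¹·Kᵀ·(x' − x̄) = [-33, -20]
z = y + H·x̄ = [-33, -20] + [31, 22] = [-2, 2]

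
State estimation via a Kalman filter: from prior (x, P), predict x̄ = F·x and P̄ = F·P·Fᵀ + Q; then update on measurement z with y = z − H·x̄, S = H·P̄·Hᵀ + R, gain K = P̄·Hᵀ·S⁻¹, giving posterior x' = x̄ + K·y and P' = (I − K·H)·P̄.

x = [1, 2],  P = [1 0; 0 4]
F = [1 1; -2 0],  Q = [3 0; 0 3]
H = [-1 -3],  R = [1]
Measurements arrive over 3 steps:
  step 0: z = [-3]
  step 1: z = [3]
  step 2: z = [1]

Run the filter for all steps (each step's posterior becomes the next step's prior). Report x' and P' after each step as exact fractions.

step 0: x' = [16/5, -1/10], P' = [119/15 -79/30; -79/30 59/60]
step 1: x' = [9323/5133, -2776/1711], P' = [21484/5133 -2443/1711; -2443/1711 3067/5133]
step 2: x' = [-21448/38629, -39343/231774], P' = [778463/193145 -105783/77258; -105783/77258 266705/463548]

step 0: x̄ = F·x = [3, -2]
step 0: P̄ = F·P·Fᵀ + Q = [8 -2; -2 7]
step 0: y = z − H·x̄ = [-6]
step 0: S = H·P̄·Hᵀ + R = [60]
step 0: K = P̄·Hᵀ·S⁻¹ = [-1/30; -19/60]
step 0: x' = x̄ + K·y = [16/5, -1/10]
step 0: P' = (I − K·H)·P̄ = [119/15 -79/30; -79/30 59/60]
step 1: x̄ = F·x = [31/10, -32/5]
step 1: P̄ = F·P·Fᵀ + Q = [133/20 -53/5; -53/5 521/15]
step 1: y = z − H·x̄ = [-131/10]
step 1: S = H·P̄·Hᵀ + R = [5133/20]
step 1: K = P̄·Hᵀ·S⁻¹ = [503/5133; -624/1711]
step 1: x' = x̄ + K·y = [9323/5133, -2776/1711]
step 1: P' = (I − K·H)·P̄ = [21484/5133 -2443/1711; -2443/1711 3067/5133]
step 2: x̄ = F·x = [995/5133, -18646/5133]
step 2: P̄ = F·P·Fᵀ + Q = [25292/5133 -28310/5133; -28310/5133 101335/5133]
step 2: y = z − H·x̄ = [-49810/5133]
step 2: S = H·P̄·Hᵀ + R = [772580/5133]
step 2: K = P̄·Hᵀ·S⁻¹ = [29819/386290; -55139/154516]
step 2: x' = x̄ + K·y = [-21448/38629, -39343/231774]
step 2: P' = (I − K·H)·P̄ = [778463/193145 -105783/77258; -105783/77258 266705/463548]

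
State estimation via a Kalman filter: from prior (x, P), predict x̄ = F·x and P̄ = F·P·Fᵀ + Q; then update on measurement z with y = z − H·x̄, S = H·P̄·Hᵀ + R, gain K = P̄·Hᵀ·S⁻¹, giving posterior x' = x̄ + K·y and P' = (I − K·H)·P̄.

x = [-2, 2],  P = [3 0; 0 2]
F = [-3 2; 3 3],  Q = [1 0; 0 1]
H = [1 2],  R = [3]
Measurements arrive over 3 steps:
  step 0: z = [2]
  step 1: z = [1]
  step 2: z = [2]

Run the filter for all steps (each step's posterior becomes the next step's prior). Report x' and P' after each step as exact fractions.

step 0: x̄ = F·x = [10, 0]
step 0: P̄ = F·P·Fᵀ + Q = [36 -15; -15 46]
step 0: y = z − H·x̄ = [-8]
step 0: S = H·P̄·Hᵀ + R = [163]
step 0: K = P̄·Hᵀ·S⁻¹ = [6/163; 77/163]
step 0: x' = x̄ + K·y = [1582/163, -616/163]
step 0: P' = (I − K·H)·P̄ = [5832/163 -2907/163; -2907/163 1569/163]
step 1: x̄ = F·x = [-5978/163, 2898/163]
step 1: P̄ = F·P·Fᵀ + Q = [93811/163 -34353/163; -34353/163 14446/163]
step 1: y = z − H·x̄ = [345/163]
step 1: S = H·P̄·Hᵀ + R = [14672/163]
step 1: K = P̄·Hᵀ·S⁻¹ = [25105/14672; -5461/14672]
step 1: x' = x̄ + K·y = [-484957/14672, 249297/14672]
step 1: P' = (I − K·H)·P̄ = [4577509/14672 -2251097/14672; -2251097/14672 1117357/14672]
step 2: x̄ = F·x = [1953465/14672, -176745/3668]
step 2: P̄ = F·P·Fᵀ + Q = [72694845/14672 -6935037/3668; -6935037/3668 671795/917]
step 2: y = z − H·x̄ = [-510161/14672]
step 2: S = H·P̄·Hᵀ + R = [4773149/14672]
step 2: K = P̄·Hᵀ·S⁻¹ = [17214549/4773149; -6242708/4773149]
step 2: x' = x̄ + K·y = [36940293/4773149, -12931756/4773149]
step 2: P' = (I − K·H)·P̄ = [3451651407/4773149 -1700003880/4773149; -1700003880/4773149 840637878/4773149]

step 0: x' = [1582/163, -616/163], P' = [5832/163 -2907/163; -2907/163 1569/163]
step 1: x' = [-484957/14672, 249297/14672], P' = [4577509/14672 -2251097/14672; -2251097/14672 1117357/14672]
step 2: x' = [36940293/4773149, -12931756/4773149], P' = [3451651407/4773149 -1700003880/4773149; -1700003880/4773149 840637878/4773149]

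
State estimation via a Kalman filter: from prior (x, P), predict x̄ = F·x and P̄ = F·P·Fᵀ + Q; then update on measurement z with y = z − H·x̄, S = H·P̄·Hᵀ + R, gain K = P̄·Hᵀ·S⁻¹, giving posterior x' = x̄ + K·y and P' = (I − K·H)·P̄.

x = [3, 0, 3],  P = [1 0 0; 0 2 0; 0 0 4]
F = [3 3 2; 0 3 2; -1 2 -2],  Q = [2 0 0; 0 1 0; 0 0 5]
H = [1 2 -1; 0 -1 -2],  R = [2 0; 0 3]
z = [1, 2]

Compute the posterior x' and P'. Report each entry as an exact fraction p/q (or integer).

x' = [141065/27031, -55704/27031, -2524/27031]
P' = [160595/27031 -55916/27031 32083/27031; -55916/27031 61651/54062 -9115/27031; 32083/27031 -9115/27031 21251/27031]

x̄ = F·x = [15, 6, -9]
P̄ = F·P·Fᵀ + Q = [45 34 -7; 34 35 -4; -7 -4 30]
y = z − H·x̄ = [-35, -10]
S = H·P̄·Hᵀ + R = [383 -18; -18 142]
K = P̄·Hᵀ·S⁻¹ = [8340/27031 -2750/27031; 7425/27031 -8397/54062; -3699/27031 -11129/27031]
x' = x̄ + K·y = [141065/27031, -55704/27031, -2524/27031]
P' = (I − K·H)·P̄ = [160595/27031 -55916/27031 32083/27031; -55916/27031 61651/54062 -9115/27031; 32083/27031 -9115/27031 21251/27031]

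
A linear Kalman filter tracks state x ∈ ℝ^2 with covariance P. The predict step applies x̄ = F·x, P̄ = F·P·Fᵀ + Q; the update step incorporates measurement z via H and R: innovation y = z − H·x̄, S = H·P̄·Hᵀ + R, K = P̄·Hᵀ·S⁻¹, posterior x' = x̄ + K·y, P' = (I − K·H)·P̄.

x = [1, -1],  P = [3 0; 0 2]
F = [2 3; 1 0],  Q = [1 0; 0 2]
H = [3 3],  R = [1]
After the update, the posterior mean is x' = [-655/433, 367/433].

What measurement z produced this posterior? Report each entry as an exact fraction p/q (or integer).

x̄ = F·x = [-1, 1]
P̄ = F·P·Fᵀ + Q = [31 6; 6 5]
S = H·P̄·Hᵀ + R = [433]
K = P̄·Hᵀ·S⁻¹ = [111/433; 33/433]
x' − x̄ = [-222/433, -66/433] = K·y
y = (KᵀK)⁻¹·Kᵀ·(x' − x̄) = [-2]
z = y + H·x̄ = [-2] + [0] = [-2]

z = [-2]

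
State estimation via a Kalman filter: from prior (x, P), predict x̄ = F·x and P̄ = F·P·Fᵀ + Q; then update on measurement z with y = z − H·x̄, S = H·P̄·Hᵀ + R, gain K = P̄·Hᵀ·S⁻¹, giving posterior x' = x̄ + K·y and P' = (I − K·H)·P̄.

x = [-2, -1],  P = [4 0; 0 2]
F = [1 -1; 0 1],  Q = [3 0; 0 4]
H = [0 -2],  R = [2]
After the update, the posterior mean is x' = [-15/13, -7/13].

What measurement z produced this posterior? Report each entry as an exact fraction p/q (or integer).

z = [1]

x̄ = F·x = [-1, -1]
P̄ = F·P·Fᵀ + Q = [9 -2; -2 6]
S = H·P̄·Hᵀ + R = [26]
K = P̄·Hᵀ·S⁻¹ = [2/13; -6/13]
x' − x̄ = [-2/13, 6/13] = K·y
y = (KᵀK)⁻¹·Kᵀ·(x' − x̄) = [-1]
z = y + H·x̄ = [-1] + [2] = [1]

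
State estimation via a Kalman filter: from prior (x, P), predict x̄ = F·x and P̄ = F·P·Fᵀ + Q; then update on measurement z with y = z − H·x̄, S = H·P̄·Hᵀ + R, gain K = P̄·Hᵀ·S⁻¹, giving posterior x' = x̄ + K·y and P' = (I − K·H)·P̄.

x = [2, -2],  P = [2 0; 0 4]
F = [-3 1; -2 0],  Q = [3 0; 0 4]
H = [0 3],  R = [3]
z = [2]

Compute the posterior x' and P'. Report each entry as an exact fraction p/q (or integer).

x' = [-128/37, 20/37]
P' = [493/37 12/37; 12/37 12/37]

x̄ = F·x = [-8, -4]
P̄ = F·P·Fᵀ + Q = [25 12; 12 12]
y = z − H·x̄ = [14]
S = H·P̄·Hᵀ + R = [111]
K = P̄·Hᵀ·S⁻¹ = [12/37; 12/37]
x' = x̄ + K·y = [-128/37, 20/37]
P' = (I − K·H)·P̄ = [493/37 12/37; 12/37 12/37]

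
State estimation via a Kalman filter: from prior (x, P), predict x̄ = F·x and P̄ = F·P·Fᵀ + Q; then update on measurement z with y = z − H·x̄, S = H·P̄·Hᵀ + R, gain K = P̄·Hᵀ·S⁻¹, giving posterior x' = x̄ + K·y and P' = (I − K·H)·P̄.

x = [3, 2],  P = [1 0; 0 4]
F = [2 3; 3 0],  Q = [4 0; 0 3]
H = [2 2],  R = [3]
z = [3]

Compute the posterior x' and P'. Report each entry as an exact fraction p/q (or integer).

x̄ = F·x = [12, 9]
P̄ = F·P·Fᵀ + Q = [44 6; 6 12]
y = z − H·x̄ = [-39]
S = H·P̄·Hᵀ + R = [275]
K = P̄·Hᵀ·S⁻¹ = [4/11; 36/275]
x' = x̄ + K·y = [-24/11, 1071/275]
P' = (I − K·H)·P̄ = [84/11 -78/11; -78/11 2004/275]

x' = [-24/11, 1071/275]
P' = [84/11 -78/11; -78/11 2004/275]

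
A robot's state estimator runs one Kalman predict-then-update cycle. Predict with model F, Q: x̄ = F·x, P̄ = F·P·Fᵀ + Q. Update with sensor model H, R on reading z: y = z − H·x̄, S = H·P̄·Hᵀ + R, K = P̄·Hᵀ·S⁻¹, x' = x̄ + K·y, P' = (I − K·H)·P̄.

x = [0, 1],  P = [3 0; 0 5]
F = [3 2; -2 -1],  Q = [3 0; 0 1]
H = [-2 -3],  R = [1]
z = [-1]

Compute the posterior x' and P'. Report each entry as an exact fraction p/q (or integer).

x̄ = F·x = [2, -1]
P̄ = F·P·Fᵀ + Q = [50 -28; -28 18]
y = z − H·x̄ = [0]
S = H·P̄·Hᵀ + R = [27]
K = P̄·Hᵀ·S⁻¹ = [-16/27; 2/27]
x' = x̄ + K·y = [2, -1]
P' = (I − K·H)·P̄ = [1094/27 -724/27; -724/27 482/27]

x' = [2, -1]
P' = [1094/27 -724/27; -724/27 482/27]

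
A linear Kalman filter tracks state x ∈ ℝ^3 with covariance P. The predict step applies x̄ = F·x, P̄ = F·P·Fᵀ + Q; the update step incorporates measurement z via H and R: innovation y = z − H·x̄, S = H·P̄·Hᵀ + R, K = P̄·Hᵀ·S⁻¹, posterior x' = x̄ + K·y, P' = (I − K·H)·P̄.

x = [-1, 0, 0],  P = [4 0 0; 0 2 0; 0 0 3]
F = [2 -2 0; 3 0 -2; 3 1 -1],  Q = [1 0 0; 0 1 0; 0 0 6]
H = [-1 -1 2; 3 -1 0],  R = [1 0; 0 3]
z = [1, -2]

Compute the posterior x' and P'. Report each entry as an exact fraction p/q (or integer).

x̄ = F·x = [-2, -3, -3]
P̄ = F·P·Fᵀ + Q = [25 24 20; 24 49 42; 20 42 47]
y = z − H·x̄ = [2, 1]
S = H·P̄·Hᵀ + R = [63 -38; -38 133]
K = P̄·Hᵀ·S⁻¹ = [39/365 2871/6935; 123/365 1867/6935; 52/73 470/1387]
x' = x̄ + K·y = [-9517/6935, -14264/6935, -1715/1387]
P' = (I − K·H)·P̄ = [33623/6935 92256/6935 12662/1387; 92256/6935 271167/6935 36576/1387; 12662/1387 36576/1387 25113/1387]

x' = [-9517/6935, -14264/6935, -1715/1387]
P' = [33623/6935 92256/6935 12662/1387; 92256/6935 271167/6935 36576/1387; 12662/1387 36576/1387 25113/1387]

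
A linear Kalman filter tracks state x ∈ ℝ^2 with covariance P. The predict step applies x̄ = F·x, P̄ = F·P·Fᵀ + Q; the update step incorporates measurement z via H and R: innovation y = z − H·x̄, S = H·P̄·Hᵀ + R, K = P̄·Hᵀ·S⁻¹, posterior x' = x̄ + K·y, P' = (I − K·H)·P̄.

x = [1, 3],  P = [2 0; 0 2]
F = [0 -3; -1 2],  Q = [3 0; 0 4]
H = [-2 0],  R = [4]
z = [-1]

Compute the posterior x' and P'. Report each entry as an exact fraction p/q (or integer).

x̄ = F·x = [-9, 5]
P̄ = F·P·Fᵀ + Q = [21 -12; -12 14]
y = z − H·x̄ = [-19]
S = H·P̄·Hᵀ + R = [88]
K = P̄·Hᵀ·S⁻¹ = [-21/44; 3/11]
x' = x̄ + K·y = [3/44, -2/11]
P' = (I − K·H)·P̄ = [21/22 -6/11; -6/11 82/11]

x' = [3/44, -2/11]
P' = [21/22 -6/11; -6/11 82/11]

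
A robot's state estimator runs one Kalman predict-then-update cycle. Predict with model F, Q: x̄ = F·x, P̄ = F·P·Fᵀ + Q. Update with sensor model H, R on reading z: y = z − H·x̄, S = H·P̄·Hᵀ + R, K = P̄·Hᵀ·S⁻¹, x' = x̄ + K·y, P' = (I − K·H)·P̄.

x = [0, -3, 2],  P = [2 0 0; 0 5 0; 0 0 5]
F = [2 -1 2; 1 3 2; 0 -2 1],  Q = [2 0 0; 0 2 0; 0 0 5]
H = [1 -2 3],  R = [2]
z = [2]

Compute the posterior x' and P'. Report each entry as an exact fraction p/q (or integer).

x' = [3346/907, 2836/907, 1406/907]
P' = [25816/907 22716/907 6590/907; 22716/907 26862/907 10210/907; 6590/907 10210/907 4710/907]

x̄ = F·x = [7, -5, 8]
P̄ = F·P·Fᵀ + Q = [35 9 20; 9 69 -20; 20 -20 30]
y = z − H·x̄ = [-39]
S = H·P̄·Hᵀ + R = [907]
K = P̄·Hᵀ·S⁻¹ = [77/907; -189/907; 150/907]
x' = x̄ + K·y = [3346/907, 2836/907, 1406/907]
P' = (I − K·H)·P̄ = [25816/907 22716/907 6590/907; 22716/907 26862/907 10210/907; 6590/907 10210/907 4710/907]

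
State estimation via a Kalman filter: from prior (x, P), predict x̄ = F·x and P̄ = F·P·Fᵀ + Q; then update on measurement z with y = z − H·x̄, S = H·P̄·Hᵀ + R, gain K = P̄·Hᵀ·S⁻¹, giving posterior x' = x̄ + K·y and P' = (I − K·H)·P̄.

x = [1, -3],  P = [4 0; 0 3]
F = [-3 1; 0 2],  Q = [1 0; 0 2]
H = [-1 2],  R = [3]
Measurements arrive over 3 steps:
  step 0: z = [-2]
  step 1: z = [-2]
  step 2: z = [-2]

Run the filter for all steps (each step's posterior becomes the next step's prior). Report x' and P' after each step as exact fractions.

step 0: x̄ = F·x = [-6, -6]
step 0: P̄ = F·P·Fᵀ + Q = [40 6; 6 14]
step 0: y = z − H·x̄ = [4]
step 0: S = H·P̄·Hᵀ + R = [75]
step 0: K = P̄·Hᵀ·S⁻¹ = [-28/75; 22/75]
step 0: x' = x̄ + K·y = [-562/75, -362/75]
step 0: P' = (I − K·H)·P̄ = [2216/75 1066/75; 1066/75 566/75]
step 1: x̄ = F·x = [1324/75, -724/75]
step 1: P̄ = F·P·Fᵀ + Q = [14189/75 -5264/75; -5264/75 2414/75]
step 1: y = z − H·x̄ = [874/25]
step 1: S = H·P̄·Hᵀ + R = [15042/25]
step 1: K = P̄·Hᵀ·S⁻¹ = [-8239/15042; 1682/7521]
step 1: x' = x̄ + K·y = [-163/109, -200/109]
step 1: P' = (I − K·H)·P̄ = [130501/15042 26446/7521; 26446/7521 15746/7521]
step 2: x̄ = F·x = [289/109, -400/109]
step 2: P̄ = F·P·Fᵀ + Q = [903691/15042 -127184/7521; -127184/7521 78026/7521]
step 2: y = z − H·x̄ = [871/109]
step 2: S = H·P̄·Hᵀ + R = [863499/5014]
step 2: K = P̄·Hᵀ·S⁻¹ = [-470809/863499; 188824/863499]
step 2: x' = x̄ + K·y = [-113284/66423, -127688/66423]
step 2: P' = (I − K·H)·P̄ = [2556241/287833 1042716/287833; 1042716/287833 615770/287833]

step 0: x' = [-562/75, -362/75], P' = [2216/75 1066/75; 1066/75 566/75]
step 1: x' = [-163/109, -200/109], P' = [130501/15042 26446/7521; 26446/7521 15746/7521]
step 2: x' = [-113284/66423, -127688/66423], P' = [2556241/287833 1042716/287833; 1042716/287833 615770/287833]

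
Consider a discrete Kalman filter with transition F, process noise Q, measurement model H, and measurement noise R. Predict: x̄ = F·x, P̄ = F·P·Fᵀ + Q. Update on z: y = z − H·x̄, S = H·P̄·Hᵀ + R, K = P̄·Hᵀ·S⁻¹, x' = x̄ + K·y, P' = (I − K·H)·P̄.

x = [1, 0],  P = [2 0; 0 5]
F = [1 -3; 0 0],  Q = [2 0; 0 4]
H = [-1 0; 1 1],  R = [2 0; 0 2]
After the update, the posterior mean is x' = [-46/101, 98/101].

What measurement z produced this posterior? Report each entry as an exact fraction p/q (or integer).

x̄ = F·x = [1, 0]
P̄ = F·P·Fᵀ + Q = [49 0; 0 4]
S = H·P̄·Hᵀ + R = [51 -49; -49 55]
K = P̄·Hᵀ·S⁻¹ = [-147/202 49/202; 49/101 51/101]
x' − x̄ = [-147/101, 98/101] = K·y
y = (KᵀK)⁻¹·Kᵀ·(x' − x̄) = [2, 0]
z = y + H·x̄ = [2, 0] + [-1, 1] = [1, 1]

z = [1, 1]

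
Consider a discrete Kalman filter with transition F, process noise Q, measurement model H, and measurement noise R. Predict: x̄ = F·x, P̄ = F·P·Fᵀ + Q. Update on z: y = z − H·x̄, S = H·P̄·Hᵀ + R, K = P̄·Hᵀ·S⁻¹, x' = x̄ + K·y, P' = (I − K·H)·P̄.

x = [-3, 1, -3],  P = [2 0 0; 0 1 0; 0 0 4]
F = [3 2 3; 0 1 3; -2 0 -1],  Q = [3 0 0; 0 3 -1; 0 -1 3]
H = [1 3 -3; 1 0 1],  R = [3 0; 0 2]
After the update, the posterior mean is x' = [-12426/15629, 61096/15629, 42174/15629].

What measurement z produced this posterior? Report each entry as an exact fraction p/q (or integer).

z = [3, 2]

x̄ = F·x = [-16, -8, 9]
P̄ = F·P·Fᵀ + Q = [61 38 -24; 38 40 -13; -24 -13 15]
S = H·P̄·Hᵀ + R = [1165 139; 139 30]
K = P̄·Hᵀ·S⁻¹ = [2267/15629 8772/15629; 2435/15629 1742/15629; -1989/15629 4527/15629]
x' − x̄ = [237638/15629, 186128/15629, -98487/15629] = K·y
y = (KᵀK)⁻¹·Kᵀ·(x' − x̄) = [70, 9]
z = y + H·x̄ = [70, 9] + [-67, -7] = [3, 2]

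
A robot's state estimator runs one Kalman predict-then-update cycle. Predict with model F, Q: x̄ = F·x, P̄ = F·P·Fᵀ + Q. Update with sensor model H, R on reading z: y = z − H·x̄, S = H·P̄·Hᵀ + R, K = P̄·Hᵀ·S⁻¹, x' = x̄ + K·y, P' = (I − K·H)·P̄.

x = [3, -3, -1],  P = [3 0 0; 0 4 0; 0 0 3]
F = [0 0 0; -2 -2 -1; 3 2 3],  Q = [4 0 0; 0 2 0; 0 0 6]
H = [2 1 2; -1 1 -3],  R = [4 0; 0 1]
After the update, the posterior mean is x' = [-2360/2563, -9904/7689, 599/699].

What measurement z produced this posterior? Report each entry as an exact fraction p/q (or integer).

x̄ = F·x = [0, 1, 0]
P̄ = F·P·Fᵀ + Q = [4 0 0; 0 33 -43; 0 -43 76]
S = H·P̄·Hᵀ + R = [185 -388; -388 980]
K = P̄·Hᵀ·S⁻¹ = [524/2563 197/2563; 2729/7689 4703/15378; 38/699 -713/2796]
x' − x̄ = [-2360/2563, -17593/7689, 599/699] = K·y
y = (KᵀK)⁻¹·Kᵀ·(x' − x̄) = [-3, -4]
z = y + H·x̄ = [-3, -4] + [1, 1] = [-2, -3]

z = [-2, -3]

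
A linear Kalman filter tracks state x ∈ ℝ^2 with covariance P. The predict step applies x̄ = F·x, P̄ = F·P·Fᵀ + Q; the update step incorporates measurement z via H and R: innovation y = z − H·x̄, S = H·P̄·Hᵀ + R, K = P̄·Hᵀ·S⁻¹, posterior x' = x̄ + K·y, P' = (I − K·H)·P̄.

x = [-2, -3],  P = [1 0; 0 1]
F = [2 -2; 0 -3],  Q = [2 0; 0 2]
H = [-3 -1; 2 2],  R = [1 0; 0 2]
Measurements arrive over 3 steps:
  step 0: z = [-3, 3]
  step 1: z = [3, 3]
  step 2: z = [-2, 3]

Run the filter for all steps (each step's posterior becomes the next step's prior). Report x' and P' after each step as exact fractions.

step 0: x' = [29/199, 1609/796], P' = [58/199 -91/199; -91/199 825/796]
step 1: x' = [-525724/475063, 666439/475063], P' = [113666/475063 -167756/475063; -167756/475063 393775/475063]
step 2: x' = [2143990/7222463, 15532217/14444926], P' = [1727970/7222463 -2549562/7222463; -2549562/7222463 191395475/231118816]

step 0: x̄ = F·x = [2, 9]
step 0: P̄ = F·P·Fᵀ + Q = [10 6; 6 11]
step 0: y = z − H·x̄ = [12, -19]
step 0: S = H·P̄·Hᵀ + R = [138 -130; -130 134]
step 0: K = P̄·Hᵀ·S⁻¹ = [-83/199 -33/199; 267/796 461/796]
step 0: x' = x̄ + K·y = [29/199, 1609/796]
step 0: P' = (I − K·H)·P̄ = [58/199 -91/199; -91/199 825/796]
step 1: x̄ = F·x = [-1493/398, -4827/796]
step 1: P̄ = F·P·Fᵀ + Q = [2183/199 3567/398; 3567/398 9017/796]
step 1: y = z − H·x̄ = [-11397/796, 9007/398]
step 1: S = H·P̄·Hᵀ + R = [131205/796 -63749/398; -63749/398 32415/199]
step 1: K = P̄·Hᵀ·S⁻¹ = [-173242/475063 -54090/475063; 109493/475063 226019/475063]
step 1: x' = x̄ + K·y = [-525724/475063, 666439/475063]
step 1: P' = (I − K·H)·P̄ = [113666/475063 -167756/475063; -167756/475063 393775/475063]
step 2: x̄ = F·x = [-2384326/475063, -1999317/475063]
step 2: P̄ = F·P·Fᵀ + Q = [4321938/475063 3369186/475063; 3369186/475063 4494101/475063]
step 2: y = z − H·x̄ = [-10102421/475063, 10192475/475063]
step 2: S = H·P̄·Hᵀ + R = [64081722/475063 -61873318/475063; -61873318/475063 63167770/475063]
step 2: K = P̄·Hᵀ·S⁻¹ = [-2634348/7222463 -821592/7222463; 53362477/231118816 109809491/231118816]
step 2: x' = x̄ + K·y = [2143990/7222463, 15532217/14444926]
step 2: P' = (I − K·H)·P̄ = [1727970/7222463 -2549562/7222463; -2549562/7222463 191395475/231118816]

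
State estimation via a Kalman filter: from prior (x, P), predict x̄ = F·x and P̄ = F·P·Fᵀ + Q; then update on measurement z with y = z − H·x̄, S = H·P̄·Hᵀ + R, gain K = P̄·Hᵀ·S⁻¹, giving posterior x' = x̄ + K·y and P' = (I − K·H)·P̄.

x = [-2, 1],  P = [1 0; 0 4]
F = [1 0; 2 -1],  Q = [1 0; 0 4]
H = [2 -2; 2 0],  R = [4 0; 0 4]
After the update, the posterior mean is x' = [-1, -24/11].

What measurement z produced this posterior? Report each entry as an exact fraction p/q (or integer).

x̄ = F·x = [-2, -5]
P̄ = F·P·Fᵀ + Q = [2 2; 2 12]
S = H·P̄·Hᵀ + R = [44 0; 0 12]
K = P̄·Hᵀ·S⁻¹ = [0 1/3; -5/11 1/3]
x' − x̄ = [1, 31/11] = K·y
y = (KᵀK)⁻¹·Kᵀ·(x' − x̄) = [-4, 3]
z = y + H·x̄ = [-4, 3] + [6, -4] = [2, -1]

z = [2, -1]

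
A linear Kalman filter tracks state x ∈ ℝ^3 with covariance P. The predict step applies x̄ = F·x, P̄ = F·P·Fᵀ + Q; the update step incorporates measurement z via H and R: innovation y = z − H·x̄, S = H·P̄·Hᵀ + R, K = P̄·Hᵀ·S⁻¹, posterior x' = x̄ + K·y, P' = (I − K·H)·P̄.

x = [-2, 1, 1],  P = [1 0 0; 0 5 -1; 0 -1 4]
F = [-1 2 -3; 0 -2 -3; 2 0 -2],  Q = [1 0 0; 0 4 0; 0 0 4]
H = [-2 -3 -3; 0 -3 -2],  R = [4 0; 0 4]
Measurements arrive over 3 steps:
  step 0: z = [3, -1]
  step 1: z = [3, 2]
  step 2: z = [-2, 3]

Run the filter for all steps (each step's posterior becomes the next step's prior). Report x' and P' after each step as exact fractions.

step 0: x̄ = F·x = [1, -5, -6]
step 0: P̄ = F·P·Fᵀ + Q = [70 16 26; 16 48 20; 26 20 24]
step 0: y = z − H·x̄ = [-28, -28]
step 0: S = H·P̄·Hᵀ + R = [1796 1076; 1076 772]
step 0: K = P̄·Hᵀ·S⁻¹ = [-12219/28592 13327/28592; 987/14296 -4783/14296; -1615/14296 251/14296]
step 0: x' = x̄ + K·y = [-152/1787, 4351/1787, -5948/1787]
step 0: P' = (I − K·H)·P̄ = [41943/14296 6489/7148 -16397/7148; 6489/7148 9767/3574 -12259/3574; -16397/7148 -12259/3574 18263/3574]
step 1: x̄ = F·x = [26698/1787, 9142/1787, 11592/1787]
step 1: P̄ = F·P·Fᵀ + Q = [1209735/14296 214385/7148 366829/7148; 214385/7148 70623/3574 96755/3574; 366829/7148 96755/3574 194879/3574]
step 1: y = z − H·x̄ = [120959/1787, 54184/1787]
step 1: S = H·P̄·Hᵀ + R = [8842423/3574 4633019/3574; 4633019/3574 2590479/3574]
step 1: K = P̄·Hᵀ·S⁻¹ = [-44483083/100814636 52766117/100814636; 1538975/100814636 -18528711/100814636; -1156243/25203659 -4548260/25203659]
step 1: x' = x̄ + K·y = [95131057/100814636, 58108899/100814636, -52680527/25203659]
step 1: P' = (I − K·H)·P̄ = [78807305/25203659 22654901/25203659 -60365410/25203659; 22654901/25203659 49761229/25203659 -65377488/25203659; -60365410/25203659 -65377488/25203659 107162752/25203659]
step 2: x̄ = F·x = [653253065/100814636, 257974263/50407318, 305853165/50407318]
step 2: P̄ = F·P·Fᵀ + Q = [1599238440/25203659 629633424/25203659 1078953098/25203659; 629633424/25203659 479794464/25203659 653039416/25203659; 1078953098/25203659 653039416/25203659 1327618144/25203659]
step 2: y = z − H·x̄ = [2243920713/50407318, 1536851073/50407318]
step 2: S = H·P̄·Hᵀ + R = [55022229620/25203659 30173063216/25203659; 30173063216/25203659 17565910380/25203659]
step 2: K = P̄·Hᵀ·S⁻¹ = [-119616778711/278242390202 70682687879/139121195101; 2532026726/139121195101 -26093209988/139121195101; -7569672991/139121195101 -23543003866/139121195101]
step 2: x' = x̄ + K·y = [394072832371/139121195101, 58323960903/278242390202, -210627729252/139121195101]
step 2: P' = (I − K·H)·P̄ = [423269774401/139121195101 122139909404/139121195101 -324575239864/139121195101; 122139909404/139121195101 273978123760/139121195101 -358780765664/139121195101; -324575239864/139121195101 -358780765664/139121195101 585257156228/139121195101]

step 0: x' = [-152/1787, 4351/1787, -5948/1787], P' = [41943/14296 6489/7148 -16397/7148; 6489/7148 9767/3574 -12259/3574; -16397/7148 -12259/3574 18263/3574]
step 1: x' = [95131057/100814636, 58108899/100814636, -52680527/25203659], P' = [78807305/25203659 22654901/25203659 -60365410/25203659; 22654901/25203659 49761229/25203659 -65377488/25203659; -60365410/25203659 -65377488/25203659 107162752/25203659]
step 2: x' = [394072832371/139121195101, 58323960903/278242390202, -210627729252/139121195101], P' = [423269774401/139121195101 122139909404/139121195101 -324575239864/139121195101; 122139909404/139121195101 273978123760/139121195101 -358780765664/139121195101; -324575239864/139121195101 -358780765664/139121195101 585257156228/139121195101]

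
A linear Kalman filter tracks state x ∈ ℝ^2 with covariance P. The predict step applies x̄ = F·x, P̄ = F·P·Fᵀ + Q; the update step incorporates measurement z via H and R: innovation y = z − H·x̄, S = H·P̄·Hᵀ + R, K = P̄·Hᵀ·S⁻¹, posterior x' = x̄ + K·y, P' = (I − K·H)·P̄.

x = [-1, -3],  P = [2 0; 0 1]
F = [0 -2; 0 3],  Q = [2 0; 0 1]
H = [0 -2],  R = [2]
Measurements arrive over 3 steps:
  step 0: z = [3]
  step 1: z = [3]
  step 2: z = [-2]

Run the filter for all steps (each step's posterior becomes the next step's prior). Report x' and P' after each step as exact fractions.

step 0: x' = [12/7, -13/7], P' = [18/7 -2/7; -2/7 10/21]
step 1: x' = [46/27, -50/27], P' = [202/81 -20/81; -20/81 37/81]
step 2: x' = [152/303, 42/101], P' = [754/303 -74/303; -74/303 46/101]

step 0: x̄ = F·x = [6, -9]
step 0: P̄ = F·P·Fᵀ + Q = [6 -6; -6 10]
step 0: y = z − H·x̄ = [-15]
step 0: S = H·P̄·Hᵀ + R = [42]
step 0: K = P̄·Hᵀ·S⁻¹ = [2/7; -10/21]
step 0: x' = x̄ + K·y = [12/7, -13/7]
step 0: P' = (I − K·H)·P̄ = [18/7 -2/7; -2/7 10/21]
step 1: x̄ = F·x = [26/7, -39/7]
step 1: P̄ = F·P·Fᵀ + Q = [82/21 -20/7; -20/7 37/7]
step 1: y = z − H·x̄ = [-57/7]
step 1: S = H·P̄·Hᵀ + R = [162/7]
step 1: K = P̄·Hᵀ·S⁻¹ = [20/81; -37/81]
step 1: x' = x̄ + K·y = [46/27, -50/27]
step 1: P' = (I − K·H)·P̄ = [202/81 -20/81; -20/81 37/81]
step 2: x̄ = F·x = [100/27, -50/9]
step 2: P̄ = F·P·Fᵀ + Q = [310/81 -74/27; -74/27 46/9]
step 2: y = z − H·x̄ = [-118/9]
step 2: S = H·P̄·Hᵀ + R = [202/9]
step 2: K = P̄·Hᵀ·S⁻¹ = [74/303; -46/101]
step 2: x' = x̄ + K·y = [152/303, 42/101]
step 2: P' = (I − K·H)·P̄ = [754/303 -74/303; -74/303 46/101]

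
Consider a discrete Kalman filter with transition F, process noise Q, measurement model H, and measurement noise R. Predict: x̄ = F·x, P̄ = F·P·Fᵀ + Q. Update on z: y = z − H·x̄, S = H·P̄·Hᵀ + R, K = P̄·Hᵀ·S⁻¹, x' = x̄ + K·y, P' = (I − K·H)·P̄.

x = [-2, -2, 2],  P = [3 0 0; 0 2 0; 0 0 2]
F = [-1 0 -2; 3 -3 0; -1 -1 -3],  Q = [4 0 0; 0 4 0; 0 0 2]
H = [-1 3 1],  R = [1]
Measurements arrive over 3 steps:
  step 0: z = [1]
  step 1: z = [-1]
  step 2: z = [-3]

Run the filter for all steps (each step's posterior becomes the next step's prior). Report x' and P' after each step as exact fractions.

step 0: x' = [-1003/488, 153/488, -975/488], P' = [6591/488 -261/488 7347/488; -261/488 503/488 -1617/488; 7347/488 -1617/488 12199/488]
step 1: x' = [-641873/499748, -17196/124937, -944363/499748], P' = [9512499/499748 -197892/124937 11690481/499748; -197892/124937 155282/124937 -617016/124937; 11690481/499748 -617016/124937 18836547/499748]
step 2: x' = [2206827221/755643232, -1095671553/755643232, 1612133387/377821616], P' = [14729801015/755643232 -1253372379/755643232 9091982313/377821616; -1253372379/755643232 948704431/755643232 -1907686821/377821616; 9091982313/377821616 -1907686821/377821616 7306734855/188910808]

step 0: x̄ = F·x = [-2, 0, -2]
step 0: P̄ = F·P·Fᵀ + Q = [15 -9 15; -9 49 -3; 15 -3 25]
step 0: y = z − H·x̄ = [1]
step 0: S = H·P̄·Hᵀ + R = [488]
step 0: K = P̄·Hᵀ·S⁻¹ = [-27/488; 153/488; 1/488]
step 0: x' = x̄ + K·y = [-1003/488, 153/488, -975/488]
step 0: P' = (I − K·H)·P̄ = [6591/488 -261/488 7347/488; -261/488 503/488 -1617/488; 7347/488 -1617/488 12199/488]
step 1: x̄ = F·x = [2953/488, -867/122, 3775/488]
step 1: P̄ = F·P·Fᵀ + Q = [86727/488 -18585/122 113025/488; -18585/122 8812/61 -24735/122; 113025/488 -24735/122 151719/488]
step 1: y = z − H·x̄ = [4547/244]
step 1: S = H·P̄·Hᵀ + R = [124937/122]
step 1: K = P̄·Hᵀ·S⁻¹ = [-98361/249874; 46722/124937; -129063/249874]
step 1: x' = x̄ + K·y = [-641873/499748, -17196/124937, -944363/499748]
step 1: P' = (I − K·H)·P̄ = [9512499/499748 -197892/124937 11690481/499748; -197892/124937 155282/124937 -617016/124937; 11690481/499748 -617016/124937 18836547/499748]
step 2: x̄ = F·x = [2530599/499748, -1719267/499748, 1771873/249874]
step 2: P̄ = F·P·Fᵀ + Q = [133619603/499748 -115863471/499748 87628245/249874; -115863471/499748 107449859/499748 -77050509/249874; 87628245/249874 -77050509/249874 58603353/124937]
step 2: y = z − H·x̄ = [1322705/249874]
step 2: S = H·P̄·Hᵀ + R = [188910808/124937]
step 2: K = P̄·Hᵀ·S⁻¹ = [-152976763/377821616; 142056015/377821616; -100786533/188910808]
step 2: x' = x̄ + K·y = [2206827221/755643232, -1095671553/755643232, 1612133387/377821616]
step 2: P' = (I − K·H)·P̄ = [14729801015/755643232 -1253372379/755643232 9091982313/377821616; -1253372379/755643232 948704431/755643232 -1907686821/377821616; 9091982313/377821616 -1907686821/377821616 7306734855/188910808]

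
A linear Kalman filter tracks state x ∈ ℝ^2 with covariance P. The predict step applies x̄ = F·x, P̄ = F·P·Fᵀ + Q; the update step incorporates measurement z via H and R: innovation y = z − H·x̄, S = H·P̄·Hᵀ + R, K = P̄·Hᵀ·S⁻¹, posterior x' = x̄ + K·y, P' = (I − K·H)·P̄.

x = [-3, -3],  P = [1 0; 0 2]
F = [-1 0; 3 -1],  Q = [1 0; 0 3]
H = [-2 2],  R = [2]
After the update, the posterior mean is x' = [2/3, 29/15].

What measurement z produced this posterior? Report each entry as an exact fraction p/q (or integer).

z = [3]

x̄ = F·x = [3, -6]
P̄ = F·P·Fᵀ + Q = [2 -3; -3 14]
S = H·P̄·Hᵀ + R = [90]
K = P̄·Hᵀ·S⁻¹ = [-1/9; 17/45]
x' − x̄ = [-7/3, 119/15] = K·y
y = (KᵀK)⁻¹·Kᵀ·(x' − x̄) = [21]
z = y + H·x̄ = [21] + [-18] = [3]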